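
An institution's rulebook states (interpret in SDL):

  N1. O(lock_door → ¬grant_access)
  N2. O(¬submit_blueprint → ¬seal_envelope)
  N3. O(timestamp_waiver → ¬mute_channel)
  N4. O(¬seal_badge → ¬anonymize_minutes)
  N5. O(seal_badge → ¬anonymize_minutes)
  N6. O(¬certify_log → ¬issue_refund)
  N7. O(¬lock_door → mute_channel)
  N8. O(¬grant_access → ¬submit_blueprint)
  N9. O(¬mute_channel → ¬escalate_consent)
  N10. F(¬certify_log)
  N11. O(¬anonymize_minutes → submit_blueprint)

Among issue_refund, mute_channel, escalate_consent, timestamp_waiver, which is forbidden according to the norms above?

By case analysis on seal_badge: premise 5 gives O(seal_badge → ¬anonymize_minutes) and premise 4 gives O(¬seal_badge → ¬anonymize_minutes), so O(¬anonymize_minutes) either way.
With premise 11, O(¬anonymize_minutes → submit_blueprint), the K-axiom yields O(submit_blueprint).
Premise 8 is O(¬grant_access → ¬submit_blueprint); contrapositively O(submit_blueprint → grant_access). Since O(submit_blueprint) holds, K gives O(grant_access).
Premise 1 is O(lock_door → ¬grant_access); contrapositively O(grant_access → ¬lock_door). Since O(grant_access) holds, K gives O(¬lock_door).
From O(¬lock_door) and premise 7, O(¬lock_door → mute_channel), we obtain O(mute_channel).
Premise 3, O(timestamp_waiver → ¬mute_channel), contraposes to O(mute_channel → ¬timestamp_waiver); with O(mute_channel) we get O(¬timestamp_waiver).
So O(¬timestamp_waiver) holds, i.e. timestamp_waiver is forbidden. None of the other listed options is forbidden under the premises.

timestamp_waiver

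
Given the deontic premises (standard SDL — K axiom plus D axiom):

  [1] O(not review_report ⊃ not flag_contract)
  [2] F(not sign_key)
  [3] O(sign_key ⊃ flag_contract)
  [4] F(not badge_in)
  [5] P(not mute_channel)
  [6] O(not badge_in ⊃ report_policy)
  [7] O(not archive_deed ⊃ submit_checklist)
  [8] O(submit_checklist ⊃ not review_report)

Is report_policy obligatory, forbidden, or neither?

Neither

Premise 6 is O(not badge_in ⊃ report_policy), but O(not badge_in) is not derivable from the premises, so it does not yield O(report_policy).
No premise or chain of K-axiom applications forces O(report_policy), and none forces O(not report_policy). So report_policy is neither obligatory nor forbidden under these norms.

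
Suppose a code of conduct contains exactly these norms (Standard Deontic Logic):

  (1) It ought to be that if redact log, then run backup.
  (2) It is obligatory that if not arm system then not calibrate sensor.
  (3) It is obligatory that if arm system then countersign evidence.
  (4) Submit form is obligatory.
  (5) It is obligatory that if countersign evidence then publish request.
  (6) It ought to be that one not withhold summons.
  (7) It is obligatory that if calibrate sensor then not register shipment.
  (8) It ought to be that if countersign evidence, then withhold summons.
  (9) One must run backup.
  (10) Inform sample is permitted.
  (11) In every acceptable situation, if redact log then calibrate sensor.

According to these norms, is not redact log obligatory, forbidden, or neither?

Premise 6 states O(¬withhold_summons) outright.
Premise 8, O(countersign_evidence → withhold_summons), contraposes to O(¬withhold_summons → ¬countersign_evidence); with O(¬withhold_summons) we get O(¬countersign_evidence).
Premise 3, O(arm_system → countersign_evidence), contraposes to O(¬countersign_evidence → ¬arm_system); with O(¬countersign_evidence) we get O(¬arm_system).
From O(¬arm_system) and premise 2, O(¬arm_system → ¬calibrate_sensor), we obtain O(¬calibrate_sensor).
Premise 11 is O(redact_log → calibrate_sensor); contrapositively O(¬calibrate_sensor → ¬redact_log). Since O(¬calibrate_sensor) holds, K gives O(¬redact_log).
Premises 1, 4, 5, 7, 9, 10 do not contribute to this derivation.
Hence ¬redact_log is obligatory.

Obligatory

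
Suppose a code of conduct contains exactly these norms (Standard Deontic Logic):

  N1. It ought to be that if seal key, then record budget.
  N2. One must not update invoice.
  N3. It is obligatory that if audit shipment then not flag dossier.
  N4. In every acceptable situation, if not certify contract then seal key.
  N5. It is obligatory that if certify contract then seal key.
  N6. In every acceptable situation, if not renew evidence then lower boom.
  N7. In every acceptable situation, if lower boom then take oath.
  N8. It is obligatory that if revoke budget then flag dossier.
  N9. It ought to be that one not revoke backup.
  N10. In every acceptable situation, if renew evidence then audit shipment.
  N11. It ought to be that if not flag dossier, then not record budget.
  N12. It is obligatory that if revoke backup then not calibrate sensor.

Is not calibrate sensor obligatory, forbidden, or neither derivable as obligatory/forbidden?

Neither

Premise 12 is O(revoke_backup → ¬calibrate_sensor), but O(revoke_backup) is not derivable from the premises, so it does not yield O(¬calibrate_sensor).
No premise or chain of K-axiom applications forces O(¬calibrate_sensor), and none forces O(calibrate_sensor). So ¬calibrate_sensor is neither obligatory nor forbidden under these norms.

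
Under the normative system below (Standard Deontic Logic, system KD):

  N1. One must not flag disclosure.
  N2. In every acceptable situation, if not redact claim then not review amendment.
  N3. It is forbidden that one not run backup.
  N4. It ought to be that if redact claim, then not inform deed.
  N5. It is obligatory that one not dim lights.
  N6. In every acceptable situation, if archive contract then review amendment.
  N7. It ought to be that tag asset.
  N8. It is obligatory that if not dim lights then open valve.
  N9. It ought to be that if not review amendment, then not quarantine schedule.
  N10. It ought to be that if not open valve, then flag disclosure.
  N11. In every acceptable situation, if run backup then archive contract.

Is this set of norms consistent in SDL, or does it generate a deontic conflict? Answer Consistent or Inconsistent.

Premise 10 is O(¬open_valve → flag_disclosure), but O(¬open_valve) is not derivable from the premises, so it does not yield O(flag_disclosure).
So O(flag_disclosure) is not derivable, and the apparent clash with O(¬flag_disclosure) does not arise.
A world satisfying every obligation exists (e.g. archive_contract=true, dim_lights=false, flag_disclosure=false, inform_deed=false, open_valve=true, quarantine_schedule=false, redact_claim=true, review_amendment=true, run_backup=true, tag_asset=true); no atom is both obligatory and forbidden, so the set is consistent.

Consistent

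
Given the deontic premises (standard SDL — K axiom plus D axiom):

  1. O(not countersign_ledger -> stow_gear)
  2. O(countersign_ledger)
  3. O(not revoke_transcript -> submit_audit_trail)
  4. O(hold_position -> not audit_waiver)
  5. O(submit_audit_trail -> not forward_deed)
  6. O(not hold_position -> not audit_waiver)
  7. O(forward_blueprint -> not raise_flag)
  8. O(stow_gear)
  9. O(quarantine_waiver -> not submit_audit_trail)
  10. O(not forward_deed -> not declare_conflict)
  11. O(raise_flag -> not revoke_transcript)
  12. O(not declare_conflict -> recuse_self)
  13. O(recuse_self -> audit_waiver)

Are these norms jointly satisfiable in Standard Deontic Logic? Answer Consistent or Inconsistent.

Consistent

Premise 1 is O(not countersign_ledger -> stow_gear); even if O(stow_gear) held, inferring O(not countersign_ledger) would be affirming the consequent — invalid.
So O(not countersign_ledger) is not derivable, and the apparent clash with O(countersign_ledger) does not arise.
A world satisfying every obligation exists (e.g. audit_waiver=false, countersign_ledger=true, declare_conflict=true, forward_blueprint=false, forward_deed=true, hold_position=false, quarantine_waiver=false, raise_flag=false, recuse_self=false, revoke_transcript=true, stow_gear=true, submit_audit_trail=false); no atom is both obligatory and forbidden, so the set is consistent.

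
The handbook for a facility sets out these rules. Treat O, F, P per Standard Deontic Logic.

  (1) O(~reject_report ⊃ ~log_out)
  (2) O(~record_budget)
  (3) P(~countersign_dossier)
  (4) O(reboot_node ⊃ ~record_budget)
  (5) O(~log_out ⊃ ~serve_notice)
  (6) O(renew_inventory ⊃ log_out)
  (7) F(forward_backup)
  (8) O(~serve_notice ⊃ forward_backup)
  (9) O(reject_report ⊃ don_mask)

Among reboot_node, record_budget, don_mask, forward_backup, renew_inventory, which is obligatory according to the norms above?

don_mask

F(forward_backup) at premise 7 means O(~forward_backup).
The contrapositive of premise 8 (O(~serve_notice ⊃ forward_backup)) is O(~forward_backup ⊃ serve_notice), and O(~forward_backup) is already established, so O(serve_notice).
Premise 5, O(~log_out ⊃ ~serve_notice), contraposes to O(serve_notice ⊃ log_out); with O(serve_notice) we get O(log_out).
Premise 1, O(~reject_report ⊃ ~log_out), contraposes to O(log_out ⊃ reject_report); with O(log_out) we get O(reject_report).
From O(reject_report) and premise 9, O(reject_report ⊃ don_mask), we obtain O(don_mask).
So O(don_mask) holds — don_mask is obligatory. None of the other listed options is made obligatory by any chain of premises.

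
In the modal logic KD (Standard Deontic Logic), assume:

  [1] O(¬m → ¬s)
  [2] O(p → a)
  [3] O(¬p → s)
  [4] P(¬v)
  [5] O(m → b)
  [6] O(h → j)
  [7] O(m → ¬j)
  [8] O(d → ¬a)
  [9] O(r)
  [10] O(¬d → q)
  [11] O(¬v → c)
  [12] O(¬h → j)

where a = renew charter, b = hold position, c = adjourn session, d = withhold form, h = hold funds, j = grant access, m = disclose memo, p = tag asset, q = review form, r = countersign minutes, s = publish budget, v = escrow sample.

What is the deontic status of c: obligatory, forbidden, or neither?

Neither

Premise 11 is O(¬v → c), but O(¬v) is not derivable from the premises (the permission P(¬v) asserts only ¬O(v), not O(¬v)), so it does not yield O(c).
No premise or chain of K-axiom applications forces O(c), and none forces O(¬c). So c is neither obligatory nor forbidden under these norms.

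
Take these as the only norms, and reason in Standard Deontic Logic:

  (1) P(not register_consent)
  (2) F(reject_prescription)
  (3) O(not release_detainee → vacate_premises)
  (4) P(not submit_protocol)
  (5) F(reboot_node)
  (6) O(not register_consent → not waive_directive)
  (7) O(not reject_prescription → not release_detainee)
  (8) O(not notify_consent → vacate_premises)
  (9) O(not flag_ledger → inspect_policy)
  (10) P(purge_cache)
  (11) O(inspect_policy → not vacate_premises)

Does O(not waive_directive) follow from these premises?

Premise 6 is O(not register_consent → not waive_directive), but O(not register_consent) is not derivable from the premises (the permission P(not register_consent) asserts only not O(register_consent), not O(not register_consent)), so it does not yield O(not waive_directive).
No other premise forces O(not waive_directive). An ideal world satisfying every premise can still have not waive_directive false, so O(not waive_directive) is not derivable.

No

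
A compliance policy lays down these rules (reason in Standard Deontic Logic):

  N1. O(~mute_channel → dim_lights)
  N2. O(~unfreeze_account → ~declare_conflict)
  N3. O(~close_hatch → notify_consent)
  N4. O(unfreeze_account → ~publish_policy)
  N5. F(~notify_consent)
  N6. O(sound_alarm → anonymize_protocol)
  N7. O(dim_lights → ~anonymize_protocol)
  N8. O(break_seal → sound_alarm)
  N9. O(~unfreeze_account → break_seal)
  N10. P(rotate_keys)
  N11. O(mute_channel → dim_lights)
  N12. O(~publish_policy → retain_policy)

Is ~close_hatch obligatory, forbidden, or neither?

Neither

Premise 3 is O(~close_hatch → notify_consent); even if O(notify_consent) held, inferring O(~close_hatch) would be affirming the consequent — invalid.
No premise or chain of K-axiom applications forces O(~close_hatch), and none forces O(close_hatch). So ~close_hatch is neither obligatory nor forbidden under these norms.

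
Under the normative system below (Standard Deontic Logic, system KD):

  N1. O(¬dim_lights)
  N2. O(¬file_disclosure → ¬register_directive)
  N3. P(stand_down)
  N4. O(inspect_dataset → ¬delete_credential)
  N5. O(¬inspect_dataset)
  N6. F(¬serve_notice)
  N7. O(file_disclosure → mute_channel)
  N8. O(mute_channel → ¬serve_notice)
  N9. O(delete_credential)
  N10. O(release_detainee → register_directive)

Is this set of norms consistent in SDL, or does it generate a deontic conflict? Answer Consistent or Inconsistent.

Premise 4 is O(inspect_dataset → ¬delete_credential), but O(inspect_dataset) is not derivable from the premises, so it does not yield O(¬delete_credential).
So O(¬delete_credential) is not derivable, and the apparent clash with O(delete_credential) does not arise.
A world satisfying every obligation exists (e.g. delete_credential=true, dim_lights=false, file_disclosure=false, inspect_dataset=false, mute_channel=false, register_directive=false, release_detainee=false, serve_notice=true, stand_down=false); no atom is both obligatory and forbidden, so the set is consistent.

Consistent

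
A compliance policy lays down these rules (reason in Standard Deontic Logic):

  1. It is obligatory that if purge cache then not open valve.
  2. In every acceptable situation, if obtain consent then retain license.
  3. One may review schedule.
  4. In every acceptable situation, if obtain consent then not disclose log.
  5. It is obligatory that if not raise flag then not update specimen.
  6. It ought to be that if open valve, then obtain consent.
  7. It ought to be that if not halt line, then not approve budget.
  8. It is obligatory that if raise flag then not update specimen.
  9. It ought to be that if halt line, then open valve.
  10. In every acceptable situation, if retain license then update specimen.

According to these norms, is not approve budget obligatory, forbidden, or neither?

Premises 8 and 5 cover both cases: O(raise_flag → ¬update_specimen) and O(¬raise_flag → ¬update_specimen). Since raise_flag ∨ ¬raise_flag is a tautology, O(¬update_specimen) follows.
Premise 10, O(retain_license → update_specimen), contraposes to O(¬update_specimen → ¬retain_license); with O(¬update_specimen) we get O(¬retain_license).
Premise 2 is O(obtain_consent → retain_license); contrapositively O(¬retain_license → ¬obtain_consent). Since O(¬retain_license) holds, K gives O(¬obtain_consent).
Premise 6 is O(open_valve → obtain_consent); contrapositively O(¬obtain_consent → ¬open_valve). Since O(¬obtain_consent) holds, K gives O(¬open_valve).
Premise 9 is O(halt_line → open_valve); contrapositively O(¬open_valve → ¬halt_line). Since O(¬open_valve) holds, K gives O(¬halt_line).
From O(¬halt_line) and premise 7, O(¬halt_line → ¬approve_budget), we obtain O(¬approve_budget).
Premises 1, 3, 4 do not contribute to this derivation.
Hence ¬approve_budget is obligatory.

Obligatory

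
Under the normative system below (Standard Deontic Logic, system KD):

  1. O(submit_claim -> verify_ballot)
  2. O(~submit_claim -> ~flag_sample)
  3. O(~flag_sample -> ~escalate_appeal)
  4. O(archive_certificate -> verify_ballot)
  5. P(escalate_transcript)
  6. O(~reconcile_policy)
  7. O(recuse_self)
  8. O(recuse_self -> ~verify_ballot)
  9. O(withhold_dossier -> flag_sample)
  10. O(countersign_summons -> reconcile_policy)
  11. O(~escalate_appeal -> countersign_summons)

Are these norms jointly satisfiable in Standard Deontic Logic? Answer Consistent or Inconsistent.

Inconsistent

From premise 6 we have O(~reconcile_policy).
The contrapositive of premise 10 (O(countersign_summons -> reconcile_policy)) is O(~reconcile_policy -> ~countersign_summons), and O(~reconcile_policy) is already established, so O(~countersign_summons).
The contrapositive of premise 11 (O(~escalate_appeal -> countersign_summons)) is O(~countersign_summons -> escalate_appeal), and O(~countersign_summons) is already established, so O(escalate_appeal).
The contrapositive of premise 3 (O(~flag_sample -> ~escalate_appeal)) is O(escalate_appeal -> flag_sample), and O(escalate_appeal) is already established, so O(flag_sample).
The contrapositive of premise 2 (O(~submit_claim -> ~flag_sample)) is O(flag_sample -> submit_claim), and O(flag_sample) is already established, so O(submit_claim).
With premise 1, O(submit_claim -> verify_ballot), the K-axiom yields O(verify_ballot).
The contrapositive of premise 8 (O(recuse_self -> ~verify_ballot)) is O(verify_ballot -> ~recuse_self), and O(verify_ballot) is already established, so O(~recuse_self).
Yet premise 7 states O(recuse_self).
We now have both O(~recuse_self) and O(recuse_self) — recuse_self is simultaneously obligatory and forbidden, violating the D-axiom.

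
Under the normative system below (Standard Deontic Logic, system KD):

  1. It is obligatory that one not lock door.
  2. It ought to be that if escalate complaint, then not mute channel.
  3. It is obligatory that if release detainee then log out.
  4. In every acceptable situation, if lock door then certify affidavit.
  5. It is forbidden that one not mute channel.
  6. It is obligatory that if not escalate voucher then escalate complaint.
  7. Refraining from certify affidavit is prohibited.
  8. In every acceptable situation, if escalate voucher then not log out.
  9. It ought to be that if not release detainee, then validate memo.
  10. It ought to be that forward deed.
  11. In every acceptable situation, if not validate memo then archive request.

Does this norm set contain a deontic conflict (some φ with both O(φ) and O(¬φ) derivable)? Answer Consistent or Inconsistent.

Consistent

Premise 4 is O(lock_door → certify_affidavit); even if O(certify_affidavit) held, inferring O(lock_door) would be affirming the consequent — invalid.
So O(lock_door) is not derivable, and the apparent clash with O(¬lock_door) does not arise.
A world satisfying every obligation exists (e.g. archive_request=false, certify_affidavit=true, escalate_complaint=false, escalate_voucher=true, forward_deed=true, lock_door=false, log_out=false, mute_channel=true, release_detainee=false, validate_memo=true); no atom is both obligatory and forbidden, so the set is consistent.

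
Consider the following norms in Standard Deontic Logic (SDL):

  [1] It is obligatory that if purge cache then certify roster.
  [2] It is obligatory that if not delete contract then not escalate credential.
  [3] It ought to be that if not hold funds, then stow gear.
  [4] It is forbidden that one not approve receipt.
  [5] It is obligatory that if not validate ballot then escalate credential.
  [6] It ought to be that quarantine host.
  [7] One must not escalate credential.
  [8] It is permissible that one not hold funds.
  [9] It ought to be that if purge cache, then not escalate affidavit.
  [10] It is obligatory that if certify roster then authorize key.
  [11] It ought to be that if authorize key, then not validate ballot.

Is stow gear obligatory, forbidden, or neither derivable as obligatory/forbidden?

Premise 3 is O(¬hold_funds → stow_gear), but O(¬hold_funds) is not derivable from the premises (the permission P(¬hold_funds) asserts only ¬O(hold_funds), not O(¬hold_funds)), so it does not yield O(stow_gear).
No premise or chain of K-axiom applications forces O(stow_gear), and none forces O(¬stow_gear). So stow_gear is neither obligatory nor forbidden under these norms.

Neither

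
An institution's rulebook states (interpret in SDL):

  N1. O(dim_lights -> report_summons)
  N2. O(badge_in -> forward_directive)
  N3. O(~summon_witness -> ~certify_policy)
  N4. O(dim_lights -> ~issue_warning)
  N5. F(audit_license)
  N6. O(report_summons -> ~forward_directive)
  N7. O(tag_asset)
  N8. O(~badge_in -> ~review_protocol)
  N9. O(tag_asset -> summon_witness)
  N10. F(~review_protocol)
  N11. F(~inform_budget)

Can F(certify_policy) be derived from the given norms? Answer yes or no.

Premise 3 is O(~summon_witness -> ~certify_policy), but O(~summon_witness) is not derivable from the premises, so it does not yield O(~certify_policy).
No other premise forces O(~certify_policy). An ideal world satisfying every premise can still have certify_policy true, so F(certify_policy) is not derivable.

No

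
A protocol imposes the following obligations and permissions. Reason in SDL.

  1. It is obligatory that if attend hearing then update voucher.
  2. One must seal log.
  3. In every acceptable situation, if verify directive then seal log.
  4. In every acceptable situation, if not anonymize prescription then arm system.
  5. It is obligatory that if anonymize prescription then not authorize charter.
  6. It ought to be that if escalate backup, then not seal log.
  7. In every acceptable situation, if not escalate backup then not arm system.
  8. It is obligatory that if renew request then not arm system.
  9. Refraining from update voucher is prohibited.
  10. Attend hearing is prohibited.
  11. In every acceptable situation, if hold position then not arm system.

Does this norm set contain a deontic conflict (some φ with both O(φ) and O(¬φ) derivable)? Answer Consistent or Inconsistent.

Consistent

Premise 1 is O(attend_hearing → update_voucher); even if O(update_voucher) held, inferring O(attend_hearing) would be affirming the consequent — invalid.
So O(attend_hearing) is not derivable, and the apparent clash with O(¬attend_hearing) does not arise.
A world satisfying every obligation exists (e.g. anonymize_prescription=true, arm_system=false, attend_hearing=false, authorize_charter=false, escalate_backup=false, hold_position=false, renew_request=false, seal_log=true, update_voucher=true, verify_directive=false); no atom is both obligatory and forbidden, so the set is consistent.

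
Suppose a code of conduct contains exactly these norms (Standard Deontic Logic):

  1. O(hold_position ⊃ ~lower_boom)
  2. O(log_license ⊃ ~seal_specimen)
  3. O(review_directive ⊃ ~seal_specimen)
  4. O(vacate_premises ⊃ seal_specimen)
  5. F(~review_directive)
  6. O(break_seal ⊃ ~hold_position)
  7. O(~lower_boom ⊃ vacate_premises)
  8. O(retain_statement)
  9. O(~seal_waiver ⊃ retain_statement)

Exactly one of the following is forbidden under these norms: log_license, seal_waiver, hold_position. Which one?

hold_position

Premise 5 is F(~review_directive), i.e. O(review_directive).
With premise 3, O(review_directive ⊃ ~seal_specimen), the K-axiom yields O(~seal_specimen).
Premise 4, O(vacate_premises ⊃ seal_specimen), contraposes to O(~seal_specimen ⊃ ~vacate_premises); with O(~seal_specimen) we get O(~vacate_premises).
The contrapositive of premise 7 (O(~lower_boom ⊃ vacate_premises)) is O(~vacate_premises ⊃ lower_boom), and O(~vacate_premises) is already established, so O(lower_boom).
Premise 1 is O(hold_position ⊃ ~lower_boom); contrapositively O(lower_boom ⊃ ~hold_position). Since O(lower_boom) holds, K gives O(~hold_position).
So O(~hold_position) holds, i.e. hold_position is forbidden. None of the other listed options is forbidden under the premises.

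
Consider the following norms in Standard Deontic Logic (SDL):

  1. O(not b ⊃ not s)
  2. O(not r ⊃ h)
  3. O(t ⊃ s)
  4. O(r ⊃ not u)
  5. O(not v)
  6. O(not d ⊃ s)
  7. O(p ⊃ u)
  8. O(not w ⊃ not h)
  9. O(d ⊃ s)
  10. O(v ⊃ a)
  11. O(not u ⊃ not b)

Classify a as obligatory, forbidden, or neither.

Premise 10 is O(v ⊃ a), but O(v) is not derivable from the premises, so it does not yield O(a).
No premise or chain of K-axiom applications forces O(a), and none forces O(not a). So a is neither obligatory nor forbidden under these norms.

Neither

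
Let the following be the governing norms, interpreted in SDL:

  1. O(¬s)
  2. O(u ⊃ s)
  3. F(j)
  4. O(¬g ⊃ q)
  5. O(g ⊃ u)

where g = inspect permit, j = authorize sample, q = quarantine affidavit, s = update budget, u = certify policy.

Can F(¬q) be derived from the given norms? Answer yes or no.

Yes

From premise 1 we have O(¬s).
Premise 2, O(u ⊃ s), contraposes to O(¬s ⊃ ¬u); with O(¬s) we get O(¬u).
Premise 5 is O(g ⊃ u); contrapositively O(¬u ⊃ ¬g). Since O(¬u) holds, K gives O(¬g).
Premise 4 is O(¬g ⊃ q); since O(¬g), deontic closure gives O(q).
Premise 3 does not contribute to this derivation.
So O(q) holds, i.e. F(¬q). The claim follows.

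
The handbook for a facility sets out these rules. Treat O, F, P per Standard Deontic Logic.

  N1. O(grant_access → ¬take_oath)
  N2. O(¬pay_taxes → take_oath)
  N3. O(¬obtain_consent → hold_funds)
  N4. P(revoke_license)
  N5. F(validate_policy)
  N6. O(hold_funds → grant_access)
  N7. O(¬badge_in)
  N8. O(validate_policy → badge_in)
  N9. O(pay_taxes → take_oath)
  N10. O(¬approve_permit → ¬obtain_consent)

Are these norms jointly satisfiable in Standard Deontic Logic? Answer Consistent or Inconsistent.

Consistent

Premise 8 is O(validate_policy → badge_in), but O(validate_policy) is not derivable from the premises, so it does not yield O(badge_in).
So O(badge_in) is not derivable, and the apparent clash with O(¬badge_in) does not arise.
A world satisfying every obligation exists (e.g. approve_permit=true, badge_in=false, grant_access=false, hold_funds=false, obtain_consent=true, pay_taxes=false, revoke_license=false, take_oath=true, validate_policy=false); no atom is both obligatory and forbidden, so the set is consistent.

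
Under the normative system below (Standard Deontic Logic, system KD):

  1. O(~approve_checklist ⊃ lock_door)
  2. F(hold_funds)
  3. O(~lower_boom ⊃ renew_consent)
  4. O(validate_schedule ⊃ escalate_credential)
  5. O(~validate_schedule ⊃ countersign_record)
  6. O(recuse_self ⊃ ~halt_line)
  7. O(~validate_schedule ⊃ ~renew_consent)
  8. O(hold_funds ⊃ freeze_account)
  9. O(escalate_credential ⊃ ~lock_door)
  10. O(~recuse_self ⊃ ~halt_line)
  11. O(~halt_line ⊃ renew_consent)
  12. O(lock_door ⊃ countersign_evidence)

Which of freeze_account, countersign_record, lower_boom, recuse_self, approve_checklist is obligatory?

approve_checklist

Premises 6 and 10 cover both cases: O(recuse_self ⊃ ~halt_line) and O(~recuse_self ⊃ ~halt_line). Since recuse_self ∨ ~recuse_self is a tautology, O(~halt_line) follows.
Applying K to premise 11 (O(~halt_line ⊃ renew_consent)) and O(~halt_line) yields O(renew_consent).
Premise 7 is O(~validate_schedule ⊃ ~renew_consent); contrapositively O(renew_consent ⊃ validate_schedule). Since O(renew_consent) holds, K gives O(validate_schedule).
Applying K to premise 4 (O(validate_schedule ⊃ escalate_credential)) and O(validate_schedule) yields O(escalate_credential).
Premise 9 is O(escalate_credential ⊃ ~lock_door); since O(escalate_credential), deontic closure gives O(~lock_door).
The contrapositive of premise 1 (O(~approve_checklist ⊃ lock_door)) is O(~lock_door ⊃ approve_checklist), and O(~lock_door) is already established, so O(approve_checklist).
So O(approve_checklist) holds — approve_checklist is obligatory. None of the other listed options is made obligatory by any chain of premises.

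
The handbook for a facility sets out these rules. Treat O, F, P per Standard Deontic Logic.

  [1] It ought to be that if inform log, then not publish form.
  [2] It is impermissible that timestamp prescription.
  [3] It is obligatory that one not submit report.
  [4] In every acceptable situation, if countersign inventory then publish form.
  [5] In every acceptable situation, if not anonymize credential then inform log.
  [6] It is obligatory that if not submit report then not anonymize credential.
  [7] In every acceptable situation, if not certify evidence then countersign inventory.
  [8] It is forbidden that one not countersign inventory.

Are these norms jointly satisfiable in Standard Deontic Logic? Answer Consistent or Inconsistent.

Inconsistent

F(¬countersign_inventory) at premise 8 means O(countersign_inventory).
Premise 4 is O(countersign_inventory → publish_form); since O(countersign_inventory), deontic closure gives O(publish_form).
Premise 1 is O(inform_log → ¬publish_form); contrapositively O(publish_form → ¬inform_log). Since O(publish_form) holds, K gives O(¬inform_log).
The contrapositive of premise 5 (O(¬anonymize_credential → inform_log)) is O(¬inform_log → anonymize_credential), and O(¬inform_log) is already established, so O(anonymize_credential).
Premise 6 is O(¬submit_report → ¬anonymize_credential); contrapositively O(anonymize_credential → submit_report). Since O(anonymize_credential) holds, K gives O(submit_report).
But premise 3 directly asserts O(¬submit_report).
We now have both O(submit_report) and O(¬submit_report) — submit_report is simultaneously obligatory and forbidden, violating the D-axiom.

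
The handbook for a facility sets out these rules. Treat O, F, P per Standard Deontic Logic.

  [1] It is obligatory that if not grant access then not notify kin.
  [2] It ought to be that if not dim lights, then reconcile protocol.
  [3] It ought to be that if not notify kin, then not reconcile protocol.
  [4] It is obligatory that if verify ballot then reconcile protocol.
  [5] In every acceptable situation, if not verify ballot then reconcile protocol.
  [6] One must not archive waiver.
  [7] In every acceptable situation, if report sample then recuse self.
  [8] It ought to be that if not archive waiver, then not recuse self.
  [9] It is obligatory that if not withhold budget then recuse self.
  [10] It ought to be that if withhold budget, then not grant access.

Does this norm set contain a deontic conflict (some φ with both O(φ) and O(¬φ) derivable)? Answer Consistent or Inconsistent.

Premises 4 and 5 cover both cases: O(verify_ballot → reconcile_protocol) and O(¬verify_ballot → reconcile_protocol). Since verify_ballot ∨ ¬verify_ballot is a tautology, O(reconcile_protocol) follows.
The contrapositive of premise 3 (O(¬notify_kin → ¬reconcile_protocol)) is O(reconcile_protocol → notify_kin), and O(reconcile_protocol) is already established, so O(notify_kin).
Premise 1, O(¬grant_access → ¬notify_kin), contraposes to O(notify_kin → grant_access); with O(notify_kin) we get O(grant_access).
Premise 10, O(withhold_budget → ¬grant_access), contraposes to O(grant_access → ¬withhold_budget); with O(grant_access) we get O(¬withhold_budget).
Applying K to premise 9 (O(¬withhold_budget → recuse_self)) and O(¬withhold_budget) yields O(recuse_self).
The contrapositive of premise 8 (O(¬archive_waiver → ¬recuse_self)) is O(recuse_self → archive_waiver), and O(recuse_self) is already established, so O(archive_waiver).
But premise 6, F(archive_waiver), means O(¬archive_waiver).
We now have both O(archive_waiver) and O(¬archive_waiver) — archive_waiver is simultaneously obligatory and forbidden, violating the D-axiom.

Inconsistent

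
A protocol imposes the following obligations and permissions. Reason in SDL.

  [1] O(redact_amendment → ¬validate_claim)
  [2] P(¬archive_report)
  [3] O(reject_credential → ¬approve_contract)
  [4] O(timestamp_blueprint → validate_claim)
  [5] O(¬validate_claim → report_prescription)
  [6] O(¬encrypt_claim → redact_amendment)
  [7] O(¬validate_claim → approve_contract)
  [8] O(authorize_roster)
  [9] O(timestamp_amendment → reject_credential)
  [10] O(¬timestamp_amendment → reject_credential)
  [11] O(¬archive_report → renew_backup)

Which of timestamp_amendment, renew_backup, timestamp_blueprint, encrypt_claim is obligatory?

encrypt_claim

Premises 10 and 9 cover both cases: O(¬timestamp_amendment → reject_credential) and O(timestamp_amendment → reject_credential). Since ¬timestamp_amendment ∨ timestamp_amendment is a tautology, O(reject_credential) follows.
From O(reject_credential) and premise 3, O(reject_credential → ¬approve_contract), we obtain O(¬approve_contract).
The contrapositive of premise 7 (O(¬validate_claim → approve_contract)) is O(¬approve_contract → validate_claim), and O(¬approve_contract) is already established, so O(validate_claim).
The contrapositive of premise 1 (O(redact_amendment → ¬validate_claim)) is O(validate_claim → ¬redact_amendment), and O(validate_claim) is already established, so O(¬redact_amendment).
Premise 6 is O(¬encrypt_claim → redact_amendment); contrapositively O(¬redact_amendment → encrypt_claim). Since O(¬redact_amendment) holds, K gives O(encrypt_claim).
So O(encrypt_claim) holds — encrypt_claim is obligatory. None of the other listed options is made obligatory by any chain of premises.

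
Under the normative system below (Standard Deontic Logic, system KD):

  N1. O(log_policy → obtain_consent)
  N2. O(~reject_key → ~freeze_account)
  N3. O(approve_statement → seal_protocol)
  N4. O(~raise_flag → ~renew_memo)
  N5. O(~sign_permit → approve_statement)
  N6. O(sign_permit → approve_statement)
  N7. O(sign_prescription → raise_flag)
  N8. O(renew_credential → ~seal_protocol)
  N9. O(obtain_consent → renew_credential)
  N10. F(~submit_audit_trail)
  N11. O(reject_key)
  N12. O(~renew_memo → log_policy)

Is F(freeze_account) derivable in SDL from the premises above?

Premise 2 is O(~reject_key → ~freeze_account), but O(~reject_key) is not derivable from the premises, so it does not yield O(~freeze_account).
No other premise forces O(~freeze_account). An ideal world satisfying every premise can still have freeze_account true, so F(freeze_account) is not derivable.

No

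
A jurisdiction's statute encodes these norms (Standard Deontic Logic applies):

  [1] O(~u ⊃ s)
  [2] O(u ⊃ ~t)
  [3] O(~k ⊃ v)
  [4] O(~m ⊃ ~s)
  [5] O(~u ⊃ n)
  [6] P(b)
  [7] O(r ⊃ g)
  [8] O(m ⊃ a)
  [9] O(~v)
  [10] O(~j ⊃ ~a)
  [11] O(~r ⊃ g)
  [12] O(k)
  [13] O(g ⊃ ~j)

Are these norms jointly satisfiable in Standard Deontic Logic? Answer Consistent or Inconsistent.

Premise 3 is O(~k ⊃ v), but O(~k) is not derivable from the premises, so it does not yield O(v).
So O(v) is not derivable, and the apparent clash with O(~v) does not arise.
A world satisfying every obligation exists (e.g. a=false, b=false, g=true, j=false, k=true, m=false, n=false, r=false, s=false, t=false, u=true, v=false); no atom is both obligatory and forbidden, so the set is consistent.

Consistent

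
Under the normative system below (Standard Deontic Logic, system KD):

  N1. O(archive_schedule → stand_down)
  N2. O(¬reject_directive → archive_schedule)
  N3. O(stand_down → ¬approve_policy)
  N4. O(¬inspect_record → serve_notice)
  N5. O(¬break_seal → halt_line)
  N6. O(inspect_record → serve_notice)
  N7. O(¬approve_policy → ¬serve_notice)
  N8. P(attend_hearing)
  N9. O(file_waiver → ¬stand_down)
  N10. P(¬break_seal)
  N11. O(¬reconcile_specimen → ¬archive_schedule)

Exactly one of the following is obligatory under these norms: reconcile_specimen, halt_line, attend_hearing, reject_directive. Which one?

reject_directive

Premises 4 and 6 are O(¬inspect_record → serve_notice) and O(inspect_record → serve_notice); every ideal world satisfies ¬inspect_record or inspect_record, so in either case serve_notice holds — hence O(serve_notice).
The contrapositive of premise 7 (O(¬approve_policy → ¬serve_notice)) is O(serve_notice → approve_policy), and O(serve_notice) is already established, so O(approve_policy).
The contrapositive of premise 3 (O(stand_down → ¬approve_policy)) is O(approve_policy → ¬stand_down), and O(approve_policy) is already established, so O(¬stand_down).
Premise 1, O(archive_schedule → stand_down), contraposes to O(¬stand_down → ¬archive_schedule); with O(¬stand_down) we get O(¬archive_schedule).
Premise 2 is O(¬reject_directive → archive_schedule); contrapositively O(¬archive_schedule → reject_directive). Since O(¬archive_schedule) holds, K gives O(reject_directive).
So O(reject_directive) holds — reject_directive is obligatory. None of the other listed options is made obligatory by any chain of premises.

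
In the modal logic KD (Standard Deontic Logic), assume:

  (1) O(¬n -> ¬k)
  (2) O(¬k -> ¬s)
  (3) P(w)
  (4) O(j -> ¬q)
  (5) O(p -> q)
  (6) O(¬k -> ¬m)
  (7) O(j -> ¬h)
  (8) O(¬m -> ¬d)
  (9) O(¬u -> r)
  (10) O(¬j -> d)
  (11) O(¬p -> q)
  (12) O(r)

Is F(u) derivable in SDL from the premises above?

No

Premise 9 is O(¬u -> r); even if O(r) held, inferring O(¬u) would be affirming the consequent — invalid.
No other premise forces O(¬u). An ideal world satisfying every premise can still have u true, so F(u) is not derivable.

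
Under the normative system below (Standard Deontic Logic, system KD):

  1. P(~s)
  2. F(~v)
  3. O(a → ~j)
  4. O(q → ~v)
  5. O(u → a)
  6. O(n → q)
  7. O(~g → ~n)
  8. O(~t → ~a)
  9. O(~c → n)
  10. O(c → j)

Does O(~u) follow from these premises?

Premise 2, F(~v), is equivalent to O(v).
The contrapositive of premise 4 (O(q → ~v)) is O(v → ~q), and O(v) is already established, so O(~q).
The contrapositive of premise 6 (O(n → q)) is O(~q → ~n), and O(~q) is already established, so O(~n).
The contrapositive of premise 9 (O(~c → n)) is O(~n → c), and O(~n) is already established, so O(c).
With premise 10, O(c → j), the K-axiom yields O(j).
Premise 3 is O(a → ~j); contrapositively O(j → ~a). Since O(j) holds, K gives O(~a).
The contrapositive of premise 5 (O(u → a)) is O(~a → ~u), and O(~a) is already established, so O(~u).
Premises 1, 7, 8 do not contribute to this derivation.
So O(~u) follows.

Yes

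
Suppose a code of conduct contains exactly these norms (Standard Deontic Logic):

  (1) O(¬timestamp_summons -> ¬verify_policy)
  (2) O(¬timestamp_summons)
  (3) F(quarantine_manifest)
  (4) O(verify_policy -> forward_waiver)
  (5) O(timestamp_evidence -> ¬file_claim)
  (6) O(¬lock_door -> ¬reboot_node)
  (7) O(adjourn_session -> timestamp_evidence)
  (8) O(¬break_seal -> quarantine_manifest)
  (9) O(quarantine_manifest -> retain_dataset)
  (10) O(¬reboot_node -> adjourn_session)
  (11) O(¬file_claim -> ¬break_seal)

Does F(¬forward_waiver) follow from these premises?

Premise 4 is O(verify_policy -> forward_waiver), but O(verify_policy) is not derivable from the premises, so it does not yield O(forward_waiver).
No other premise forces O(forward_waiver). An ideal world satisfying every premise can still have ¬forward_waiver true, so F(¬forward_waiver) is not derivable.

No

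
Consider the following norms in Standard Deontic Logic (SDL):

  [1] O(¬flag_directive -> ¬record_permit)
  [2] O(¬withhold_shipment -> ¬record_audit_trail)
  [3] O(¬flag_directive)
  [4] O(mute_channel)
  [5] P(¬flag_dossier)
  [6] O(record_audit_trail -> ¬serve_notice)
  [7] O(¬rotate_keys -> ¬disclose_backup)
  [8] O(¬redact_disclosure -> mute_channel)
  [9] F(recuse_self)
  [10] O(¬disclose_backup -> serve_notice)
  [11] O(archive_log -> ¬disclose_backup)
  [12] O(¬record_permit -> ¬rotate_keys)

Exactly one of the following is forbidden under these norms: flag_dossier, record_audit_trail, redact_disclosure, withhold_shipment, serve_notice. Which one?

record_audit_trail

Premise 3 gives O(¬flag_directive).
From O(¬flag_directive) and premise 1, O(¬flag_directive -> ¬record_permit), we obtain O(¬record_permit).
With premise 12, O(¬record_permit -> ¬rotate_keys), the K-axiom yields O(¬rotate_keys).
With premise 7, O(¬rotate_keys -> ¬disclose_backup), the K-axiom yields O(¬disclose_backup).
From O(¬disclose_backup) and premise 10, O(¬disclose_backup -> serve_notice), we obtain O(serve_notice).
Premise 6 is O(record_audit_trail -> ¬serve_notice); contrapositively O(serve_notice -> ¬record_audit_trail). Since O(serve_notice) holds, K gives O(¬record_audit_trail).
So O(¬record_audit_trail) holds, i.e. record_audit_trail is forbidden. None of the other listed options is forbidden under the premises.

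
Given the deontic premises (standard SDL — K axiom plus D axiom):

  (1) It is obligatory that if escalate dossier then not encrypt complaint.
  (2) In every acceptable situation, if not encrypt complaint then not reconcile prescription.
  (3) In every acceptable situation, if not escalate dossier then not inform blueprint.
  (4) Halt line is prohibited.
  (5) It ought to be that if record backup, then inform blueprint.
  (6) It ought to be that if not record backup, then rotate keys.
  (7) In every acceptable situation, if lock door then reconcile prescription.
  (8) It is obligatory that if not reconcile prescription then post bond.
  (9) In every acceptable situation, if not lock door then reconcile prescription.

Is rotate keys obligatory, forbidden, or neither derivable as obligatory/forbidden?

Obligatory

Premises 9 and 7 are O(¬lock_door → reconcile_prescription) and O(lock_door → reconcile_prescription); every ideal world satisfies ¬lock_door or lock_door, so in either case reconcile_prescription holds — hence O(reconcile_prescription).
Premise 2 is O(¬encrypt_complaint → ¬reconcile_prescription); contrapositively O(reconcile_prescription → encrypt_complaint). Since O(reconcile_prescription) holds, K gives O(encrypt_complaint).
Premise 1, O(escalate_dossier → ¬encrypt_complaint), contraposes to O(encrypt_complaint → ¬escalate_dossier); with O(encrypt_complaint) we get O(¬escalate_dossier).
Applying K to premise 3 (O(¬escalate_dossier → ¬inform_blueprint)) and O(¬escalate_dossier) yields O(¬inform_blueprint).
The contrapositive of premise 5 (O(record_backup → inform_blueprint)) is O(¬inform_blueprint → ¬record_backup), and O(¬inform_blueprint) is already established, so O(¬record_backup).
With premise 6, O(¬record_backup → rotate_keys), the K-axiom yields O(rotate_keys).
Premises 4, 8 do not contribute to this derivation.
Hence rotate_keys is obligatory.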